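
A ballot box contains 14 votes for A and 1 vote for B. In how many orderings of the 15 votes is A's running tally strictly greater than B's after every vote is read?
Strict-lead orderings = 13

Total orderings of the 15 votes with 14 for A: C(15, 14) = 15. By the Bertrand ballot formula (Cycle Lemma / reflection principle), the number of orderings in which A is strictly ahead of B throughout is (p − q)/(p + q) · C(p + q, p) = (14 − 1)/(14 + 1) · 15 = 13.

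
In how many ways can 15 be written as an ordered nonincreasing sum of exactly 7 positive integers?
p(15, 7 parts) = 21

Partitions of n into exactly k parts ↔ partitions of n − k into at most k parts (subtract 1 from each part). For n = 15, k = 7, the partitions are: 9+1+1+1+1+1+1, 8+2+1+1+1+1+1, 7+3+1+1+1+1+1, 7+2+2+1+1+1+1, 6+4+1+1+1+1+1, 6+3+2+1+1+1+1, 6+2+2+2+1+1+1, 5+5+1+1+1+1+1, 5+4+2+1+1+1+1, 5+3+3+1+1+1+1, 5+3+2+2+1+1+1, 5+2+2+2+2+1+1, 4+4+3+1+1+1+1, 4+4+2+2+1+1+1, 4+3+3+2+1+1+1, 4+3+2+2+2+1+1, 4+2+2+2+2+2+1, 3+3+3+3+1+1+1, 3+3+3+2+2+1+1, 3+3+2+2+2+2+1, 3+2+2+2+2+2+2. Count = 21.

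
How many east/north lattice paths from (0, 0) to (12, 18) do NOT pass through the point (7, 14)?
Number of paths = 71841945

Total paths from (0, 0) to (12, 18): C(30, 12) = 86493225. Paths through (7, 14): (paths (0, 0) → (7, 14)) × (paths (7, 14) → (12, 18)) = C(21, 7) · C(9, 5) = 116280 · 126 = 14651280. Avoidance count = 86493225 − 14651280 = 71841945.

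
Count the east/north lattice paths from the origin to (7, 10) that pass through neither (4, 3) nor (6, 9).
Number of paths = 7198

Inclusion–exclusion. Total paths: C(17, 7) = 19448. Through P₁: C(7, 4)·C(10, 3) = 4200. Through P₂: C(15, 6)·C(2, 1) = 10010. Since P₁ is strictly southwest of P₂, a monotone path through both must visit P₁ then P₂; paths through both = C(7, 4)·C(8, 2)·C(2, 1) = 1960. Avoid both = 19448 − 4200 − 10010 + 1960 = 7198.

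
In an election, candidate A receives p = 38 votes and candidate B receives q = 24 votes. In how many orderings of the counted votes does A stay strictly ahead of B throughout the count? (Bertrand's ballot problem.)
Strict-lead orderings = 21898107332699325

Total orderings of the 62 votes with 38 for A: C(62, 38) = 96977332473382725. By the Bertrand ballot formula (Cycle Lemma / reflection principle), the number of orderings in which A is strictly ahead of B throughout is (p − q)/(p + q) · C(p + q, p) = (38 − 24)/(38 + 24) · 96977332473382725 = 21898107332699325.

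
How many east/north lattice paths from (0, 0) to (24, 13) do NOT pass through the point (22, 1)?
Number of paths = 3562465207

Total paths from (0, 0) to (24, 13): C(37, 24) = 3562467300. Paths through (22, 1): (paths (0, 0) → (22, 1)) × (paths (22, 1) → (24, 13)) = C(23, 22) · C(14, 2) = 23 · 91 = 2093. Avoidance count = 3562467300 − 2093 = 3562465207.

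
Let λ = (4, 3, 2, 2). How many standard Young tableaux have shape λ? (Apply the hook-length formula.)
# SYT of shape (4, 3, 2, 2) = 1320

Hook-length formula: f^λ = n! / Π hook(c), product over all cells c of the Young diagram. For λ = (4, 3, 2, 2), n = 11 boxes. Hook lengths by row (left-to-right, top-to-bottom): [7, 6, 3, 1]; [5, 4, 1]; [3, 2]; [2, 1]. Product of hooks = 30240. So f^λ = 11! / 30240 = 39916800 / 30240 = 1320.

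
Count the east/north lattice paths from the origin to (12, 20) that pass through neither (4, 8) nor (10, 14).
Number of paths = 121329162

Inclusion–exclusion. Total paths: C(32, 12) = 225792840. Through P₁: C(12, 4)·C(20, 8) = 62355150. Through P₂: C(24, 10)·C(8, 2) = 54915168. Since P₁ is strictly southwest of P₂, a monotone path through both must visit P₁ then P₂; paths through both = C(12, 4)·C(12, 6)·C(8, 2) = 12806640. Avoid both = 225792840 − 62355150 − 54915168 + 12806640 = 121329162.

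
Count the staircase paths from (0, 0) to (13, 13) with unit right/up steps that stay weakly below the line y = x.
C_13 = 742900

These NE paths below the diagonal are counted by the Catalan number C_n = (1/(n + 1)) · C(2n, n). For n = 13: C_13 = (1/14) · C(26, 13) = 10400600/14 = 742900.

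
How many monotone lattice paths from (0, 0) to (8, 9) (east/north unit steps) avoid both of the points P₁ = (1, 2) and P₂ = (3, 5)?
Number of paths = 10738

Inclusion–exclusion. Total paths: C(17, 8) = 24310. Through P₁: C(3, 1)·C(14, 7) = 10296. Through P₂: C(8, 3)·C(9, 5) = 7056. Since P₁ is strictly southwest of P₂, a monotone path through both must visit P₁ then P₂; paths through both = C(3, 1)·C(5, 2)·C(9, 5) = 3780. Avoid both = 24310 − 10296 − 7056 + 3780 = 10738.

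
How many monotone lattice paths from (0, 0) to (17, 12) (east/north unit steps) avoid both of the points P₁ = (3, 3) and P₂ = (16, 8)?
Number of paths = 32731580

Inclusion–exclusion. Total paths: C(29, 17) = 51895935. Through P₁: C(6, 3)·C(23, 14) = 16343800. Through P₂: C(24, 16)·C(5, 1) = 3677355. Since P₁ is strictly southwest of P₂, a monotone path through both must visit P₁ then P₂; paths through both = C(6, 3)·C(18, 13)·C(5, 1) = 856800. Avoid both = 51895935 − 16343800 − 3677355 + 856800 = 32731580.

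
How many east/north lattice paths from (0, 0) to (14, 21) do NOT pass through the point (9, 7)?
Number of paths = 2186935080

Total paths from (0, 0) to (14, 21): C(35, 14) = 2319959400. Paths through (9, 7): (paths (0, 0) → (9, 7)) × (paths (9, 7) → (14, 21)) = C(16, 9) · C(19, 5) = 11440 · 11628 = 133024320. Avoidance count = 2319959400 − 133024320 = 2186935080.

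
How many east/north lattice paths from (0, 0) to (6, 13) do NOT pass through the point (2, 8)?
Number of paths = 21462

Total paths from (0, 0) to (6, 13): C(19, 6) = 27132. Paths through (2, 8): (paths (0, 0) → (2, 8)) × (paths (2, 8) → (6, 13)) = C(10, 2) · C(9, 4) = 45 · 126 = 5670. Avoidance count = 27132 − 5670 = 21462.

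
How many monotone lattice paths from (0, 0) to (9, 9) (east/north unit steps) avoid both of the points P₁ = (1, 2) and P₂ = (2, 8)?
Number of paths = 29123

Inclusion–exclusion. Total paths: C(18, 9) = 48620. Through P₁: C(3, 1)·C(15, 8) = 19305. Through P₂: C(10, 2)·C(8, 7) = 360. Since P₁ is strictly southwest of P₂, a monotone path through both must visit P₁ then P₂; paths through both = C(3, 1)·C(7, 1)·C(8, 7) = 168. Avoid both = 48620 − 19305 − 360 + 168 = 29123.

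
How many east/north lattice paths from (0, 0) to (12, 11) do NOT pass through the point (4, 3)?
Number of paths = 901628

Total paths from (0, 0) to (12, 11): C(23, 12) = 1352078. Paths through (4, 3): (paths (0, 0) → (4, 3)) × (paths (4, 3) → (12, 11)) = C(7, 4) · C(16, 8) = 35 · 12870 = 450450. Avoidance count = 1352078 − 450450 = 901628.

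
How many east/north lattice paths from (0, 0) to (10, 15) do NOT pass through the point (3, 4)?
Number of paths = 2154920

Total paths from (0, 0) to (10, 15): C(25, 10) = 3268760. Paths through (3, 4): (paths (0, 0) → (3, 4)) × (paths (3, 4) → (10, 15)) = C(7, 3) · C(18, 7) = 35 · 31824 = 1113840. Avoidance count = 3268760 − 1113840 = 2154920.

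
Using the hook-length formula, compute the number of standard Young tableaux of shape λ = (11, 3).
# SYT of shape (11, 3) = 273

Hook-length formula: f^λ = n! / Π hook(c), product over all cells c of the Young diagram. For λ = (11, 3), n = 14 boxes. Hook lengths by row (left-to-right, top-to-bottom): [12, 11, 10, 8, 7, 6, 5, 4, 3, 2, 1]; [3, 2, 1]. Product of hooks = 319334400. So f^λ = 14! / 319334400 = 87178291200 / 319334400 = 273.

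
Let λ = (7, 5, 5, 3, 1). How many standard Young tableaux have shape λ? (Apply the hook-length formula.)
# SYT of shape (7, 5, 5, 3, 1) = 333316620

Hook-length formula: f^λ = n! / Π hook(c), product over all cells c of the Young diagram. For λ = (7, 5, 5, 3, 1), n = 21 boxes. Hook lengths by row (left-to-right, top-to-bottom): [11, 9, 8, 6, 5, 2, 1]; [8, 6, 5, 3, 2]; [7, 5, 4, 2, 1]; [4, 2, 1]; [1]. Product of hooks = 153280512000. So f^λ = 21! / 153280512000 = 51090942171709440000 / 153280512000 = 333316620.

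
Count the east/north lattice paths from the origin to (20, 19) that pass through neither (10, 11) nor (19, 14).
Number of paths = 49041847602

Inclusion–exclusion. Total paths: C(39, 20) = 68923264410. Through P₁: C(21, 10)·C(18, 10) = 15434146728. Through P₂: C(33, 19)·C(6, 1) = 4912855200. Since P₁ is strictly southwest of P₂, a monotone path through both must visit P₁ then P₂; paths through both = C(21, 10)·C(12, 9)·C(6, 1) = 465585120. Avoid both = 68923264410 − 15434146728 − 4912855200 + 465585120 = 49041847602.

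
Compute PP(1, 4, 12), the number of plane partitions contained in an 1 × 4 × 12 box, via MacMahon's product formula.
PP(1, 4, 12) = 1820

Evaluate the triple product over i = 1..1, j = 1..4, k = 1..12. The factors are (2/1) · (3/2) · (4/3) · (5/4) · (6/5) · (7/6) · (8/7) · (9/8) · … (48 factors total). The numerators and denominators telescope so the product is an integer; carrying out the multiplication exactly gives PP(1, 4, 12) = 1820.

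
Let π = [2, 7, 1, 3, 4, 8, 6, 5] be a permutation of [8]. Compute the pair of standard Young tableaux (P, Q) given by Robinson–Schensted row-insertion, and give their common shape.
P = [1, 3, 4, 5] / [2, 6, 8] / [7];  Q = [1, 2, 5, 6] / [3, 4, 7] / [8];  common shape = (4, 3, 1)

Row-insert the values π_1, π_2, … into P one at a time, bumping the leftmost entry strictly greater than the inserted value down to the next row. The recording tableau Q records, in position (i, j), the step at which that cell was added to P.
  Insert 2 (step 1): P = [2];  Q = [1]
  Insert 7 (step 2): P = [2, 7];  Q = [1, 2]
  Insert 1 (step 3): P = [1, 7] / [2];  Q = [1, 2] / [3]
  Insert 3 (step 4): P = [1, 3] / [2, 7];  Q = [1, 2] / [3, 4]
  Insert 4 (step 5): P = [1, 3, 4] / [2, 7];  Q = [1, 2, 5] / [3, 4]
  Insert 8 (step 6): P = [1, 3, 4, 8] / [2, 7];  Q = [1, 2, 5, 6] / [3, 4]
  Insert 6 (step 7): P = [1, 3, 4, 6] / [2, 7, 8];  Q = [1, 2, 5, 6] / [3, 4, 7]
  Insert 5 (step 8): P = [1, 3, 4, 5] / [2, 6, 8] / [7];  Q = [1, 2, 5, 6] / [3, 4, 7] / [8]
Final shape: (4, 3, 1).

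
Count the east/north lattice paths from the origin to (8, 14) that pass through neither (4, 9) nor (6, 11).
Number of paths = 148820

Inclusion–exclusion. Total paths: C(22, 8) = 319770. Through P₁: C(13, 4)·C(9, 4) = 90090. Through P₂: C(17, 6)·C(5, 2) = 123760. Since P₁ is strictly southwest of P₂, a monotone path through both must visit P₁ then P₂; paths through both = C(13, 4)·C(4, 2)·C(5, 2) = 42900. Avoid both = 319770 − 90090 − 123760 + 42900 = 148820.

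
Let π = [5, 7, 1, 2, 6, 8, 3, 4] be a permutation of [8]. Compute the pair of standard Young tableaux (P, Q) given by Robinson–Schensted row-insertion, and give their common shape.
P = [1, 2, 3, 4] / [5, 6, 8] / [7];  Q = [1, 2, 5, 6] / [3, 4, 8] / [7];  common shape = (4, 3, 1)

Row-insert the values π_1, π_2, … into P one at a time, bumping the leftmost entry strictly greater than the inserted value down to the next row. The recording tableau Q records, in position (i, j), the step at which that cell was added to P.
  Insert 5 (step 1): P = [5];  Q = [1]
  Insert 7 (step 2): P = [5, 7];  Q = [1, 2]
  Insert 1 (step 3): P = [1, 7] / [5];  Q = [1, 2] / [3]
  Insert 2 (step 4): P = [1, 2] / [5, 7];  Q = [1, 2] / [3, 4]
  Insert 6 (step 5): P = [1, 2, 6] / [5, 7];  Q = [1, 2, 5] / [3, 4]
  Insert 8 (step 6): P = [1, 2, 6, 8] / [5, 7];  Q = [1, 2, 5, 6] / [3, 4]
  Insert 3 (step 7): P = [1, 2, 3, 8] / [5, 6] / [7];  Q = [1, 2, 5, 6] / [3, 4] / [7]
  Insert 4 (step 8): P = [1, 2, 3, 4] / [5, 6, 8] / [7];  Q = [1, 2, 5, 6] / [3, 4, 8] / [7]
Final shape: (4, 3, 1).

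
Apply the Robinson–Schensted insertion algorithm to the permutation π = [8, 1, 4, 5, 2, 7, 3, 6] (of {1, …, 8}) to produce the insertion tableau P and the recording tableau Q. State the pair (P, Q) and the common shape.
P = [1, 2, 3, 6] / [4, 5, 7] / [8];  Q = [1, 3, 4, 6] / [2, 7, 8] / [5];  common shape = (4, 3, 1)

Row-insert the values π_1, π_2, … into P one at a time, bumping the leftmost entry strictly greater than the inserted value down to the next row. The recording tableau Q records, in position (i, j), the step at which that cell was added to P.
  Insert 8 (step 1): P = [8];  Q = [1]
  Insert 1 (step 2): P = [1] / [8];  Q = [1] / [2]
  Insert 4 (step 3): P = [1, 4] / [8];  Q = [1, 3] / [2]
  Insert 5 (step 4): P = [1, 4, 5] / [8];  Q = [1, 3, 4] / [2]
  Insert 2 (step 5): P = [1, 2, 5] / [4] / [8];  Q = [1, 3, 4] / [2] / [5]
  Insert 7 (step 6): P = [1, 2, 5, 7] / [4] / [8];  Q = [1, 3, 4, 6] / [2] / [5]
  Insert 3 (step 7): P = [1, 2, 3, 7] / [4, 5] / [8];  Q = [1, 3, 4, 6] / [2, 7] / [5]
  Insert 6 (step 8): P = [1, 2, 3, 6] / [4, 5, 7] / [8];  Q = [1, 3, 4, 6] / [2, 7, 8] / [5]
Final shape: (4, 3, 1).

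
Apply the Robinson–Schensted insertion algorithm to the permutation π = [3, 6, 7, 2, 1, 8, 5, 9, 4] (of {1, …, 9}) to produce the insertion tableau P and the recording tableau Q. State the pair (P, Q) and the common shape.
P = [1, 4, 7, 8, 9] / [2, 5] / [3, 6];  Q = [1, 2, 3, 6, 8] / [4, 7] / [5, 9];  common shape = (5, 2, 2)

Row-insert the values π_1, π_2, … into P one at a time, bumping the leftmost entry strictly greater than the inserted value down to the next row. The recording tableau Q records, in position (i, j), the step at which that cell was added to P.
  Insert 3 (step 1): P = [3];  Q = [1]
  Insert 6 (step 2): P = [3, 6];  Q = [1, 2]
  Insert 7 (step 3): P = [3, 6, 7];  Q = [1, 2, 3]
  Insert 2 (step 4): P = [2, 6, 7] / [3];  Q = [1, 2, 3] / [4]
  Insert 1 (step 5): P = [1, 6, 7] / [2] / [3];  Q = [1, 2, 3] / [4] / [5]
  Insert 8 (step 6): P = [1, 6, 7, 8] / [2] / [3];  Q = [1, 2, 3, 6] / [4] / [5]
  Insert 5 (step 7): P = [1, 5, 7, 8] / [2, 6] / [3];  Q = [1, 2, 3, 6] / [4, 7] / [5]
  Insert 9 (step 8): P = [1, 5, 7, 8, 9] / [2, 6] / [3];  Q = [1, 2, 3, 6, 8] / [4, 7] / [5]
  Insert 4 (step 9): P = [1, 4, 7, 8, 9] / [2, 5] / [3, 6];  Q = [1, 2, 3, 6, 8] / [4, 7] / [5, 9]
Final shape: (5, 2, 2).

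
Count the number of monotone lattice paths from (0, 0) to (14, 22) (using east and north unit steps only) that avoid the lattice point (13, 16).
Number of paths = 3321249795

Total paths from (0, 0) to (14, 22): C(36, 14) = 3796297200. Paths through (13, 16): (paths (0, 0) → (13, 16)) × (paths (13, 16) → (14, 22)) = C(29, 13) · C(7, 1) = 67863915 · 7 = 475047405. Avoidance count = 3796297200 − 475047405 = 3321249795.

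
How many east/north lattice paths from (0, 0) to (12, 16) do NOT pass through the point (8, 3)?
Number of paths = 30029055

Total paths from (0, 0) to (12, 16): C(28, 12) = 30421755. Paths through (8, 3): (paths (0, 0) → (8, 3)) × (paths (8, 3) → (12, 16)) = C(11, 8) · C(17, 4) = 165 · 2380 = 392700. Avoidance count = 30421755 − 392700 = 30029055.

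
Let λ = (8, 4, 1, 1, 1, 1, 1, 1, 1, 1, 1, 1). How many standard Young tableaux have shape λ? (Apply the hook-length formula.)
# SYT of shape (8, 4, 1, 1, 1, 1, 1, 1, 1, 1, 1, 1) = 24066900

Hook-length formula: f^λ = n! / Π hook(c), product over all cells c of the Young diagram. For λ = (8, 4, 1, 1, 1, 1, 1, 1, 1, 1, 1, 1), n = 22 boxes. Hook lengths by row (left-to-right, top-to-bottom): [19, 8, 7, 6, 4, 3, 2, 1]; [14, 3, 2, 1]; [10]; [9]; [8]; [7]; [6]; [5]; [4]; [3]; [2]; [1]. Product of hooks = 46703178547200. So f^λ = 22! / 46703178547200 = 1124000727777607680000 / 46703178547200 = 24066900.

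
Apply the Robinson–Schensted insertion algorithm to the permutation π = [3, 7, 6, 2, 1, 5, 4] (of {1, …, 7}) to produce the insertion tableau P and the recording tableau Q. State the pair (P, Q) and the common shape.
P = [1, 4] / [2, 5] / [3, 6] / [7];  Q = [1, 2] / [3, 6] / [4, 7] / [5];  common shape = (2, 2, 2, 1)

Row-insert the values π_1, π_2, … into P one at a time, bumping the leftmost entry strictly greater than the inserted value down to the next row. The recording tableau Q records, in position (i, j), the step at which that cell was added to P.
  Insert 3 (step 1): P = [3];  Q = [1]
  Insert 7 (step 2): P = [3, 7];  Q = [1, 2]
  Insert 6 (step 3): P = [3, 6] / [7];  Q = [1, 2] / [3]
  Insert 2 (step 4): P = [2, 6] / [3] / [7];  Q = [1, 2] / [3] / [4]
  Insert 1 (step 5): P = [1, 6] / [2] / [3] / [7];  Q = [1, 2] / [3] / [4] / [5]
  Insert 5 (step 6): P = [1, 5] / [2, 6] / [3] / [7];  Q = [1, 2] / [3, 6] / [4] / [5]
  Insert 4 (step 7): P = [1, 4] / [2, 5] / [3, 6] / [7];  Q = [1, 2] / [3, 6] / [4, 7] / [5]
Final shape: (2, 2, 2, 1).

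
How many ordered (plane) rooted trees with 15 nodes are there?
C_14 = 2674440

These ordered rooted trees are counted by the Catalan number C_n = (1/(n + 1)) · C(2n, n). For n = 14: C_14 = (1/15) · C(28, 14) = 40116600/15 = 2674440.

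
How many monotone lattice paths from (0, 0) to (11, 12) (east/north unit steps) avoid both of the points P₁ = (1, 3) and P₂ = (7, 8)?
Number of paths = 661476

Inclusion–exclusion. Total paths: C(23, 11) = 1352078. Through P₁: C(4, 1)·C(19, 10) = 369512. Through P₂: C(15, 7)·C(8, 4) = 450450. Since P₁ is strictly southwest of P₂, a monotone path through both must visit P₁ then P₂; paths through both = C(4, 1)·C(11, 6)·C(8, 4) = 129360. Avoid both = 1352078 − 369512 − 450450 + 129360 = 661476.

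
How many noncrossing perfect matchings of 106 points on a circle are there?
C_53 = 116157871455782434250553845880

These noncrossing handshakes are counted by the Catalan number C_n = (1/(n + 1)) · C(2n, n). For n = 53: C_53 = (1/54) · C(106, 53) = 6272525058612251449529907677520/54 = 116157871455782434250553845880.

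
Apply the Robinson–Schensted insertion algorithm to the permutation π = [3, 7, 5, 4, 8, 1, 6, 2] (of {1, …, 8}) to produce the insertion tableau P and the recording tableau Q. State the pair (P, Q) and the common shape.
P = [1, 2, 6] / [3, 4] / [5, 8] / [7];  Q = [1, 2, 5] / [3, 7] / [4, 8] / [6];  common shape = (3, 2, 2, 1)

Row-insert the values π_1, π_2, … into P one at a time, bumping the leftmost entry strictly greater than the inserted value down to the next row. The recording tableau Q records, in position (i, j), the step at which that cell was added to P.
  Insert 3 (step 1): P = [3];  Q = [1]
  Insert 7 (step 2): P = [3, 7];  Q = [1, 2]
  Insert 5 (step 3): P = [3, 5] / [7];  Q = [1, 2] / [3]
  Insert 4 (step 4): P = [3, 4] / [5] / [7];  Q = [1, 2] / [3] / [4]
  Insert 8 (step 5): P = [3, 4, 8] / [5] / [7];  Q = [1, 2, 5] / [3] / [4]
  Insert 1 (step 6): P = [1, 4, 8] / [3] / [5] / [7];  Q = [1, 2, 5] / [3] / [4] / [6]
  Insert 6 (step 7): P = [1, 4, 6] / [3, 8] / [5] / [7];  Q = [1, 2, 5] / [3, 7] / [4] / [6]
  Insert 2 (step 8): P = [1, 2, 6] / [3, 4] / [5, 8] / [7];  Q = [1, 2, 5] / [3, 7] / [4, 8] / [6]
Final shape: (3, 2, 2, 1).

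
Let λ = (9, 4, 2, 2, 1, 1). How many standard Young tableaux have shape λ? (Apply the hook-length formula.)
# SYT of shape (9, 4, 2, 2, 1, 1) = 18366426

Hook-length formula: f^λ = n! / Π hook(c), product over all cells c of the Young diagram. For λ = (9, 4, 2, 2, 1, 1), n = 19 boxes. Hook lengths by row (left-to-right, top-to-bottom): [14, 11, 8, 7, 5, 4, 3, 2, 1]; [8, 5, 2, 1]; [5, 2]; [4, 1]; [2]; [1]. Product of hooks = 6623232000. So f^λ = 19! / 6623232000 = 121645100408832000 / 6623232000 = 18366426.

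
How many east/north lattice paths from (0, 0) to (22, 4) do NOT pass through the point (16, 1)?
Number of paths = 13522

Total paths from (0, 0) to (22, 4): C(26, 22) = 14950. Paths through (16, 1): (paths (0, 0) → (16, 1)) × (paths (16, 1) → (22, 4)) = C(17, 16) · C(9, 6) = 17 · 84 = 1428. Avoidance count = 14950 − 1428 = 13522.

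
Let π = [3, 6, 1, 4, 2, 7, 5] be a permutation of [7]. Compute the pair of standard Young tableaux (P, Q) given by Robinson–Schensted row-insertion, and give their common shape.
P = [1, 2, 5] / [3, 4, 7] / [6];  Q = [1, 2, 6] / [3, 4, 7] / [5];  common shape = (3, 3, 1)

Row-insert the values π_1, π_2, … into P one at a time, bumping the leftmost entry strictly greater than the inserted value down to the next row. The recording tableau Q records, in position (i, j), the step at which that cell was added to P.
  Insert 3 (step 1): P = [3];  Q = [1]
  Insert 6 (step 2): P = [3, 6];  Q = [1, 2]
  Insert 1 (step 3): P = [1, 6] / [3];  Q = [1, 2] / [3]
  Insert 4 (step 4): P = [1, 4] / [3, 6];  Q = [1, 2] / [3, 4]
  Insert 2 (step 5): P = [1, 2] / [3, 4] / [6];  Q = [1, 2] / [3, 4] / [5]
  Insert 7 (step 6): P = [1, 2, 7] / [3, 4] / [6];  Q = [1, 2, 6] / [3, 4] / [5]
  Insert 5 (step 7): P = [1, 2, 5] / [3, 4, 7] / [6];  Q = [1, 2, 6] / [3, 4, 7] / [5]
Final shape: (3, 3, 1).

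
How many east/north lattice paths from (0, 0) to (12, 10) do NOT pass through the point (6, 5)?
Number of paths = 433202

Total paths from (0, 0) to (12, 10): C(22, 12) = 646646. Paths through (6, 5): (paths (0, 0) → (6, 5)) × (paths (6, 5) → (12, 10)) = C(11, 6) · C(11, 6) = 462 · 462 = 213444. Avoidance count = 646646 − 213444 = 433202.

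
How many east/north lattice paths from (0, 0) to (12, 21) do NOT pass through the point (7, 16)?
Number of paths = 293037756

Total paths from (0, 0) to (12, 21): C(33, 12) = 354817320. Paths through (7, 16): (paths (0, 0) → (7, 16)) × (paths (7, 16) → (12, 21)) = C(23, 7) · C(10, 5) = 245157 · 252 = 61779564. Avoidance count = 354817320 − 61779564 = 293037756.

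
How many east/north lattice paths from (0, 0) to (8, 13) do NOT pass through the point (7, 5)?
Number of paths = 196362

Total paths from (0, 0) to (8, 13): C(21, 8) = 203490. Paths through (7, 5): (paths (0, 0) → (7, 5)) × (paths (7, 5) → (8, 13)) = C(12, 7) · C(9, 1) = 792 · 9 = 7128. Avoidance count = 203490 − 7128 = 196362.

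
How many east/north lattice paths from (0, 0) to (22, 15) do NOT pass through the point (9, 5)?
Number of paths = 7073779628

Total paths from (0, 0) to (22, 15): C(37, 22) = 9364199760. Paths through (9, 5): (paths (0, 0) → (9, 5)) × (paths (9, 5) → (22, 15)) = C(14, 9) · C(23, 13) = 2002 · 1144066 = 2290420132. Avoidance count = 9364199760 − 2290420132 = 7073779628.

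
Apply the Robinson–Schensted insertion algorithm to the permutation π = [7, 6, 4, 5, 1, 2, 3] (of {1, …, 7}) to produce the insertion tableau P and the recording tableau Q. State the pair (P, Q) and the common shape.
P = [1, 2, 3] / [4, 5] / [6] / [7];  Q = [1, 4, 7] / [2, 6] / [3] / [5];  common shape = (3, 2, 1, 1)

Row-insert the values π_1, π_2, … into P one at a time, bumping the leftmost entry strictly greater than the inserted value down to the next row. The recording tableau Q records, in position (i, j), the step at which that cell was added to P.
  Insert 7 (step 1): P = [7];  Q = [1]
  Insert 6 (step 2): P = [6] / [7];  Q = [1] / [2]
  Insert 4 (step 3): P = [4] / [6] / [7];  Q = [1] / [2] / [3]
  Insert 5 (step 4): P = [4, 5] / [6] / [7];  Q = [1, 4] / [2] / [3]
  Insert 1 (step 5): P = [1, 5] / [4] / [6] / [7];  Q = [1, 4] / [2] / [3] / [5]
  Insert 2 (step 6): P = [1, 2] / [4, 5] / [6] / [7];  Q = [1, 4] / [2, 6] / [3] / [5]
  Insert 3 (step 7): P = [1, 2, 3] / [4, 5] / [6] / [7];  Q = [1, 4, 7] / [2, 6] / [3] / [5]
Final shape: (3, 2, 1, 1).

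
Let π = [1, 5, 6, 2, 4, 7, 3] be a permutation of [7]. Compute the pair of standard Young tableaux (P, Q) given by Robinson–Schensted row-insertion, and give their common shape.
P = [1, 2, 3, 7] / [4, 6] / [5];  Q = [1, 2, 3, 6] / [4, 5] / [7];  common shape = (4, 2, 1)

Row-insert the values π_1, π_2, … into P one at a time, bumping the leftmost entry strictly greater than the inserted value down to the next row. The recording tableau Q records, in position (i, j), the step at which that cell was added to P.
  Insert 1 (step 1): P = [1];  Q = [1]
  Insert 5 (step 2): P = [1, 5];  Q = [1, 2]
  Insert 6 (step 3): P = [1, 5, 6];  Q = [1, 2, 3]
  Insert 2 (step 4): P = [1, 2, 6] / [5];  Q = [1, 2, 3] / [4]
  Insert 4 (step 5): P = [1, 2, 4] / [5, 6];  Q = [1, 2, 3] / [4, 5]
  Insert 7 (step 6): P = [1, 2, 4, 7] / [5, 6];  Q = [1, 2, 3, 6] / [4, 5]
  Insert 3 (step 7): P = [1, 2, 3, 7] / [4, 6] / [5];  Q = [1, 2, 3, 6] / [4, 5] / [7]
Final shape: (4, 2, 1).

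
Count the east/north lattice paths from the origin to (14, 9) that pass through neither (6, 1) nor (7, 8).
Number of paths = 676068

Inclusion–exclusion. Total paths: C(23, 14) = 817190. Through P₁: C(7, 6)·C(16, 8) = 90090. Through P₂: C(15, 7)·C(8, 7) = 51480. Since P₁ is strictly southwest of P₂, a monotone path through both must visit P₁ then P₂; paths through both = C(7, 6)·C(8, 1)·C(8, 7) = 448. Avoid both = 817190 − 90090 − 51480 + 448 = 676068.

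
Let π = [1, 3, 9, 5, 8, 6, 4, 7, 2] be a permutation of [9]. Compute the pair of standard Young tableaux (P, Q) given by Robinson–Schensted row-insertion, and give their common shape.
P = [1, 2, 4, 6, 7] / [3] / [5] / [8] / [9];  Q = [1, 2, 3, 5, 8] / [4] / [6] / [7] / [9];  common shape = (5, 1, 1, 1, 1)

Row-insert the values π_1, π_2, … into P one at a time, bumping the leftmost entry strictly greater than the inserted value down to the next row. The recording tableau Q records, in position (i, j), the step at which that cell was added to P.
  Insert 1 (step 1): P = [1];  Q = [1]
  Insert 3 (step 2): P = [1, 3];  Q = [1, 2]
  Insert 9 (step 3): P = [1, 3, 9];  Q = [1, 2, 3]
  Insert 5 (step 4): P = [1, 3, 5] / [9];  Q = [1, 2, 3] / [4]
  Insert 8 (step 5): P = [1, 3, 5, 8] / [9];  Q = [1, 2, 3, 5] / [4]
  Insert 6 (step 6): P = [1, 3, 5, 6] / [8] / [9];  Q = [1, 2, 3, 5] / [4] / [6]
  Insert 4 (step 7): P = [1, 3, 4, 6] / [5] / [8] / [9];  Q = [1, 2, 3, 5] / [4] / [6] / [7]
  Insert 7 (step 8): P = [1, 3, 4, 6, 7] / [5] / [8] / [9];  Q = [1, 2, 3, 5, 8] / [4] / [6] / [7]
  Insert 2 (step 9): P = [1, 2, 4, 6, 7] / [3] / [5] / [8] / [9];  Q = [1, 2, 3, 5, 8] / [4] / [6] / [7] / [9]
Final shape: (5, 1, 1, 1, 1).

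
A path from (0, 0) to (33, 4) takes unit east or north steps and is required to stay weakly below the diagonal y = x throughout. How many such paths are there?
Number of paths = 58275

By the reflection principle (André's argument), the number of monotone paths to (33, 4) with n ≤ m that never go above y = x is C(37, 33) − C(37, 34) = 66045 − 7770 = 58275.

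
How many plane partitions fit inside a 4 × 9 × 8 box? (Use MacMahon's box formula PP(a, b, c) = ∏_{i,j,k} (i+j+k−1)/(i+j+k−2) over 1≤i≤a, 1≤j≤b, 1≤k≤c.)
PP(4, 9, 8) = 151561524301616

Evaluate the triple product over i = 1..4, j = 1..9, k = 1..8. The factors are (2/1) · (3/2) · (4/3) · (5/4) · (6/5) · (7/6) · (8/7) · (9/8) · … (288 factors total). The numerators and denominators telescope so the product is an integer; carrying out the multiplication exactly gives PP(4, 9, 8) = 151561524301616.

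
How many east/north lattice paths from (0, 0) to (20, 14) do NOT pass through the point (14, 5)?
Number of paths = 1333777500

Total paths from (0, 0) to (20, 14): C(34, 20) = 1391975640. Paths through (14, 5): (paths (0, 0) → (14, 5)) × (paths (14, 5) → (20, 14)) = C(19, 14) · C(15, 6) = 11628 · 5005 = 58198140. Avoidance count = 1391975640 − 58198140 = 1333777500.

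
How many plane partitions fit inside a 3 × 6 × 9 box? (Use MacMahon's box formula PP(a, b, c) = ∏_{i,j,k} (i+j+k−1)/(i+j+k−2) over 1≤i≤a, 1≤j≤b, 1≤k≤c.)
PP(3, 6, 9) = 2530768240

Evaluate the triple product over i = 1..3, j = 1..6, k = 1..9. The factors are (2/1) · (3/2) · (4/3) · (5/4) · (6/5) · (7/6) · (8/7) · (9/8) · … (162 factors total). The numerators and denominators telescope so the product is an integer; carrying out the multiplication exactly gives PP(3, 6, 9) = 2530768240.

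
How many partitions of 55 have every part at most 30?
p(55, parts ≤ 30) = 443938

Use the recurrence p(n, m) = p(n, m−1) + p(n−m, m): either the largest part is < m (count p(n, m−1)) or the largest part is exactly m (remove one copy of m, count p(n−m, m)). With p(0, ·) = 1 this gives p(55, parts ≤ 30) = 443938. (By conjugating Young diagrams, this also counts partitions of 55 into at most 30 parts.)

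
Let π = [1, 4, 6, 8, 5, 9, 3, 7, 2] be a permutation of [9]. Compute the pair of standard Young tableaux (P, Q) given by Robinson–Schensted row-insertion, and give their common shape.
P = [1, 2, 5, 7, 9] / [3, 8] / [4] / [6];  Q = [1, 2, 3, 4, 6] / [5, 8] / [7] / [9];  common shape = (5, 2, 1, 1)

Row-insert the values π_1, π_2, … into P one at a time, bumping the leftmost entry strictly greater than the inserted value down to the next row. The recording tableau Q records, in position (i, j), the step at which that cell was added to P.
  Insert 1 (step 1): P = [1];  Q = [1]
  Insert 4 (step 2): P = [1, 4];  Q = [1, 2]
  Insert 6 (step 3): P = [1, 4, 6];  Q = [1, 2, 3]
  Insert 8 (step 4): P = [1, 4, 6, 8];  Q = [1, 2, 3, 4]
  Insert 5 (step 5): P = [1, 4, 5, 8] / [6];  Q = [1, 2, 3, 4] / [5]
  Insert 9 (step 6): P = [1, 4, 5, 8, 9] / [6];  Q = [1, 2, 3, 4, 6] / [5]
  Insert 3 (step 7): P = [1, 3, 5, 8, 9] / [4] / [6];  Q = [1, 2, 3, 4, 6] / [5] / [7]
  Insert 7 (step 8): P = [1, 3, 5, 7, 9] / [4, 8] / [6];  Q = [1, 2, 3, 4, 6] / [5, 8] / [7]
  Insert 2 (step 9): P = [1, 2, 5, 7, 9] / [3, 8] / [4] / [6];  Q = [1, 2, 3, 4, 6] / [5, 8] / [7] / [9]
Final shape: (5, 2, 1, 1).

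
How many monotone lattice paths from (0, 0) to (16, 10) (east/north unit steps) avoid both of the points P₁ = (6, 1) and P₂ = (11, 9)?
Number of paths = 3711383

Inclusion–exclusion. Total paths: C(26, 16) = 5311735. Through P₁: C(7, 6)·C(19, 10) = 646646. Through P₂: C(20, 11)·C(6, 5) = 1007760. Since P₁ is strictly southwest of P₂, a monotone path through both must visit P₁ then P₂; paths through both = C(7, 6)·C(13, 5)·C(6, 5) = 54054. Avoid both = 5311735 − 646646 − 1007760 + 54054 = 3711383.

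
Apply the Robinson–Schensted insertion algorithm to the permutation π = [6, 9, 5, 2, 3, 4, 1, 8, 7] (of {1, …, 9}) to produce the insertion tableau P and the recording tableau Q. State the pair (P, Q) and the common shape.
P = [1, 3, 4, 7] / [2, 8] / [5, 9] / [6];  Q = [1, 2, 6, 8] / [3, 5] / [4, 9] / [7];  common shape = (4, 2, 2, 1)

Row-insert the values π_1, π_2, … into P one at a time, bumping the leftmost entry strictly greater than the inserted value down to the next row. The recording tableau Q records, in position (i, j), the step at which that cell was added to P.
  Insert 6 (step 1): P = [6];  Q = [1]
  Insert 9 (step 2): P = [6, 9];  Q = [1, 2]
  Insert 5 (step 3): P = [5, 9] / [6];  Q = [1, 2] / [3]
  Insert 2 (step 4): P = [2, 9] / [5] / [6];  Q = [1, 2] / [3] / [4]
  Insert 3 (step 5): P = [2, 3] / [5, 9] / [6];  Q = [1, 2] / [3, 5] / [4]
  Insert 4 (step 6): P = [2, 3, 4] / [5, 9] / [6];  Q = [1, 2, 6] / [3, 5] / [4]
  Insert 1 (step 7): P = [1, 3, 4] / [2, 9] / [5] / [6];  Q = [1, 2, 6] / [3, 5] / [4] / [7]
  Insert 8 (step 8): P = [1, 3, 4, 8] / [2, 9] / [5] / [6];  Q = [1, 2, 6, 8] / [3, 5] / [4] / [7]
  Insert 7 (step 9): P = [1, 3, 4, 7] / [2, 8] / [5, 9] / [6];  Q = [1, 2, 6, 8] / [3, 5] / [4, 9] / [7]
Final shape: (4, 2, 2, 1).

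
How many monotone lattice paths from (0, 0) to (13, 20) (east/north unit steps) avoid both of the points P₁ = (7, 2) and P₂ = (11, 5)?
Number of paths = 567898296

Inclusion–exclusion. Total paths: C(33, 13) = 573166440. Through P₁: C(9, 7)·C(24, 6) = 4845456. Through P₂: C(16, 11)·C(17, 2) = 594048. Since P₁ is strictly southwest of P₂, a monotone path through both must visit P₁ then P₂; paths through both = C(9, 7)·C(7, 4)·C(17, 2) = 171360. Avoid both = 573166440 − 4845456 − 594048 + 171360 = 567898296.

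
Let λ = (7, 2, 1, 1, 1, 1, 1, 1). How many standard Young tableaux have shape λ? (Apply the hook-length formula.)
# SYT of shape (7, 2, 1, 1, 1, 1, 1, 1) = 19305

Hook-length formula: f^λ = n! / Π hook(c), product over all cells c of the Young diagram. For λ = (7, 2, 1, 1, 1, 1, 1, 1), n = 15 boxes. Hook lengths by row (left-to-right, top-to-bottom): [14, 7, 5, 4, 3, 2, 1]; [8, 1]; [6]; [5]; [4]; [3]; [2]; [1]. Product of hooks = 67737600. So f^λ = 15! / 67737600 = 1307674368000 / 67737600 = 19305.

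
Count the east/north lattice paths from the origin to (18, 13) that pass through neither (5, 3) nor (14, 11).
Number of paths = 95744779

Inclusion–exclusion. Total paths: C(31, 18) = 206253075. Through P₁: C(8, 5)·C(23, 13) = 64067696. Through P₂: C(25, 14)·C(6, 4) = 66861000. Since P₁ is strictly southwest of P₂, a monotone path through both must visit P₁ then P₂; paths through both = C(8, 5)·C(17, 9)·C(6, 4) = 20420400. Avoid both = 206253075 − 64067696 − 66861000 + 20420400 = 95744779.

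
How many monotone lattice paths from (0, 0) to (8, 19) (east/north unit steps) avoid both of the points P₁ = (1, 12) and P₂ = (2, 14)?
Number of paths = 2138037

Inclusion–exclusion. Total paths: C(27, 8) = 2220075. Through P₁: C(13, 1)·C(14, 7) = 44616. Through P₂: C(16, 2)·C(11, 6) = 55440. Since P₁ is strictly southwest of P₂, a monotone path through both must visit P₁ then P₂; paths through both = C(13, 1)·C(3, 1)·C(11, 6) = 18018. Avoid both = 2220075 − 44616 − 55440 + 18018 = 2138037.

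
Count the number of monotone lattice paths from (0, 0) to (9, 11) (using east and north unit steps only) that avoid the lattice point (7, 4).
Number of paths = 156080

Total paths from (0, 0) to (9, 11): C(20, 9) = 167960. Paths through (7, 4): (paths (0, 0) → (7, 4)) × (paths (7, 4) → (9, 11)) = C(11, 7) · C(9, 2) = 330 · 36 = 11880. Avoidance count = 167960 − 11880 = 156080.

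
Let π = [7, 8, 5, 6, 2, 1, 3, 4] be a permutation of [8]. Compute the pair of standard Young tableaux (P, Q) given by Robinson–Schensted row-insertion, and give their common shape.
P = [1, 3, 4] / [2, 6] / [5, 8] / [7];  Q = [1, 2, 8] / [3, 4] / [5, 7] / [6];  common shape = (3, 2, 2, 1)

Row-insert the values π_1, π_2, … into P one at a time, bumping the leftmost entry strictly greater than the inserted value down to the next row. The recording tableau Q records, in position (i, j), the step at which that cell was added to P.
  Insert 7 (step 1): P = [7];  Q = [1]
  Insert 8 (step 2): P = [7, 8];  Q = [1, 2]
  Insert 5 (step 3): P = [5, 8] / [7];  Q = [1, 2] / [3]
  Insert 6 (step 4): P = [5, 6] / [7, 8];  Q = [1, 2] / [3, 4]
  Insert 2 (step 5): P = [2, 6] / [5, 8] / [7];  Q = [1, 2] / [3, 4] / [5]
  Insert 1 (step 6): P = [1, 6] / [2, 8] / [5] / [7];  Q = [1, 2] / [3, 4] / [5] / [6]
  Insert 3 (step 7): P = [1, 3] / [2, 6] / [5, 8] / [7];  Q = [1, 2] / [3, 4] / [5, 7] / [6]
  Insert 4 (step 8): P = [1, 3, 4] / [2, 6] / [5, 8] / [7];  Q = [1, 2, 8] / [3, 4] / [5, 7] / [6]
Final shape: (3, 2, 2, 1).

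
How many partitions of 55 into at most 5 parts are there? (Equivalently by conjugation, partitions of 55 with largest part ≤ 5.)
p(55, parts ≤ 5) = 5260

Use the recurrence p(n, m) = p(n, m−1) + p(n−m, m): either the largest part is < m (count p(n, m−1)) or the largest part is exactly m (remove one copy of m, count p(n−m, m)). With p(0, ·) = 1 this gives p(55, parts ≤ 5) = 5260. (By conjugating Young diagrams, this also counts partitions of 55 into at most 5 parts.)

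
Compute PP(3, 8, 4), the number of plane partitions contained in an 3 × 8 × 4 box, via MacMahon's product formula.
PP(3, 8, 4) = 4723719

Evaluate the triple product over i = 1..3, j = 1..8, k = 1..4. The factors are (2/1) · (3/2) · (4/3) · (5/4) · (3/2) · (4/3) · (5/4) · (6/5) · … (96 factors total). The numerators and denominators telescope so the product is an integer; carrying out the multiplication exactly gives PP(3, 8, 4) = 4723719.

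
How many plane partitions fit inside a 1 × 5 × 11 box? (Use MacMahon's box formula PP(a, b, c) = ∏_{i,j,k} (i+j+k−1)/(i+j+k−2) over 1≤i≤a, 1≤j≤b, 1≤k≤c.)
PP(1, 5, 11) = 4368

Evaluate the triple product over i = 1..1, j = 1..5, k = 1..11. The factors are (2/1) · (3/2) · (4/3) · (5/4) · (6/5) · (7/6) · (8/7) · (9/8) · … (55 factors total). The numerators and denominators telescope so the product is an integer; carrying out the multiplication exactly gives PP(1, 5, 11) = 4368.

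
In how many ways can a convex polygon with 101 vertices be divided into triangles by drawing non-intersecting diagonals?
C_99 = 227508830794229349661819540395688853956041682601541047340

These polygon triangulations are counted by the Catalan number C_n = (1/(n + 1)) · C(2n, n). For n = 99: C_99 = (1/100) · C(198, 99) = 22750883079422934966181954039568885395604168260154104734000/100 = 227508830794229349661819540395688853956041682601541047340.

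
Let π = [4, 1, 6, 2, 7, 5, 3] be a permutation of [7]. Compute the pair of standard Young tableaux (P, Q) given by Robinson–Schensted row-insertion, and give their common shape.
P = [1, 2, 3] / [4, 5, 7] / [6];  Q = [1, 3, 5] / [2, 4, 6] / [7];  common shape = (3, 3, 1)

Row-insert the values π_1, π_2, … into P one at a time, bumping the leftmost entry strictly greater than the inserted value down to the next row. The recording tableau Q records, in position (i, j), the step at which that cell was added to P.
  Insert 4 (step 1): P = [4];  Q = [1]
  Insert 1 (step 2): P = [1] / [4];  Q = [1] / [2]
  Insert 6 (step 3): P = [1, 6] / [4];  Q = [1, 3] / [2]
  Insert 2 (step 4): P = [1, 2] / [4, 6];  Q = [1, 3] / [2, 4]
  Insert 7 (step 5): P = [1, 2, 7] / [4, 6];  Q = [1, 3, 5] / [2, 4]
  Insert 5 (step 6): P = [1, 2, 5] / [4, 6, 7];  Q = [1, 3, 5] / [2, 4, 6]
  Insert 3 (step 7): P = [1, 2, 3] / [4, 5, 7] / [6];  Q = [1, 3, 5] / [2, 4, 6] / [7]
Final shape: (3, 3, 1).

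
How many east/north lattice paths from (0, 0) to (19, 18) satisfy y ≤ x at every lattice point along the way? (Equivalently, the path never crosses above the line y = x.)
Number of paths = 1767263190

By the reflection principle (André's argument), the number of monotone paths to (19, 18) with n ≤ m that never go above y = x is C(37, 19) − C(37, 20) = 17672631900 − 15905368710 = 1767263190.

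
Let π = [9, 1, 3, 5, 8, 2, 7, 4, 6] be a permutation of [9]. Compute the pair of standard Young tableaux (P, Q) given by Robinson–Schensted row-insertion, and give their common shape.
P = [1, 2, 4, 6] / [3, 5, 7] / [8] / [9];  Q = [1, 3, 4, 5] / [2, 7, 9] / [6] / [8];  common shape = (4, 3, 1, 1)

Row-insert the values π_1, π_2, … into P one at a time, bumping the leftmost entry strictly greater than the inserted value down to the next row. The recording tableau Q records, in position (i, j), the step at which that cell was added to P.
  Insert 9 (step 1): P = [9];  Q = [1]
  Insert 1 (step 2): P = [1] / [9];  Q = [1] / [2]
  Insert 3 (step 3): P = [1, 3] / [9];  Q = [1, 3] / [2]
  Insert 5 (step 4): P = [1, 3, 5] / [9];  Q = [1, 3, 4] / [2]
  Insert 8 (step 5): P = [1, 3, 5, 8] / [9];  Q = [1, 3, 4, 5] / [2]
  Insert 2 (step 6): P = [1, 2, 5, 8] / [3] / [9];  Q = [1, 3, 4, 5] / [2] / [6]
  Insert 7 (step 7): P = [1, 2, 5, 7] / [3, 8] / [9];  Q = [1, 3, 4, 5] / [2, 7] / [6]
  Insert 4 (step 8): P = [1, 2, 4, 7] / [3, 5] / [8] / [9];  Q = [1, 3, 4, 5] / [2, 7] / [6] / [8]
  Insert 6 (step 9): P = [1, 2, 4, 6] / [3, 5, 7] / [8] / [9];  Q = [1, 3, 4, 5] / [2, 7, 9] / [6] / [8]
Final shape: (4, 3, 1, 1).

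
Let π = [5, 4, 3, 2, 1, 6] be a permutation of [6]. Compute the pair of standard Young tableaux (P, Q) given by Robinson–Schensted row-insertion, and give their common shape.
P = [1, 6] / [2] / [3] / [4] / [5];  Q = [1, 6] / [2] / [3] / [4] / [5];  common shape = (2, 1, 1, 1, 1)

Row-insert the values π_1, π_2, … into P one at a time, bumping the leftmost entry strictly greater than the inserted value down to the next row. The recording tableau Q records, in position (i, j), the step at which that cell was added to P.
  Insert 5 (step 1): P = [5];  Q = [1]
  Insert 4 (step 2): P = [4] / [5];  Q = [1] / [2]
  Insert 3 (step 3): P = [3] / [4] / [5];  Q = [1] / [2] / [3]
  Insert 2 (step 4): P = [2] / [3] / [4] / [5];  Q = [1] / [2] / [3] / [4]
  Insert 1 (step 5): P = [1] / [2] / [3] / [4] / [5];  Q = [1] / [2] / [3] / [4] / [5]
  Insert 6 (step 6): P = [1, 6] / [2] / [3] / [4] / [5];  Q = [1, 6] / [2] / [3] / [4] / [5]
Final shape: (2, 1, 1, 1, 1).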